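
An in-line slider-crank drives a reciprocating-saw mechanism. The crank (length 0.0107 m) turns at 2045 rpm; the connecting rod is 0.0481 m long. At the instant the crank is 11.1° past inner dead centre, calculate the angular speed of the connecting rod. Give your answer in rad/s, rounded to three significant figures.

ω = 214.2 rad/s (converted from 2045 rpm).
The rod makes angle φ with the slider axis where L sinφ = r sinθ; differentiating, L cosφ·φ̇ = r ω cosθ.
L cosφ = √(L² − r² sin²θ) = 0.048056 m.
|ω_rod| = r ω |cosθ| / √(L² − r² sin²θ) = 0.0107·214.2·0.98129/0.048056 = 46.791 rad/s.

46.8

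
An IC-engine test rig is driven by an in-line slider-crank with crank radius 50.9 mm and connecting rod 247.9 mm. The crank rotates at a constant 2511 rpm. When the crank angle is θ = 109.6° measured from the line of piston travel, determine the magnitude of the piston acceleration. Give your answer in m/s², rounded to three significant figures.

1750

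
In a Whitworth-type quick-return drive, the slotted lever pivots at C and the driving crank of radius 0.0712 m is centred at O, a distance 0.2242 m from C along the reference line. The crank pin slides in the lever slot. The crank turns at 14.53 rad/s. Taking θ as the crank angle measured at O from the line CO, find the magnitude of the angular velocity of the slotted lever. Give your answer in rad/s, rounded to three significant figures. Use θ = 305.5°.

ω = 14.53 rad/s
Crank pin A relative to C: A = (d + r cosθ, r sinθ); lever angle φ = atan2(r sinθ, d + r cosθ).
Differentiating tanφ: φ̇ = rω(d cosθ + r)/(d² + r² + 2dr cosθ).
d² + r² + 2dr cosθ = |CA|² = 0.0738746 m²;  d cosθ + r = +0.20139 m.
|ω_lever| = |0.0712·14.53·+0.20139| / 0.0738746 = 2.8203 rad/s.

2.82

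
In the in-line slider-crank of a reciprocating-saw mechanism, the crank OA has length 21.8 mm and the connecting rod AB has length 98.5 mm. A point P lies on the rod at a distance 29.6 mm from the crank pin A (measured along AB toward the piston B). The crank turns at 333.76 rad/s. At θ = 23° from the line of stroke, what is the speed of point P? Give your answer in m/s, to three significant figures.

ω = 333.8 rad/s.  Crank-pin speed |V_A| = rω = 7.276 m/s, perpendicular to OA.
Rod angle: sinφ = −(r/L) sinθ ⇒ φ = -4.961°; ω_rod = −rω cosθ/√(L²−r²sin²θ) = -68.251 rad/s.
V_P = V_A + ω_rod × AP, with AP = 0.0296 m along the rod.
Components: V_Px = −rω sinθ − a·ω_rod·sinφ = -3.0177 m/s;  V_Py = rω cosθ + a·ω_rod·cosφ = +4.6849 m/s.
|V_P| = √(V_Px² + V_Py²) = 5.5727 m/s.

5.57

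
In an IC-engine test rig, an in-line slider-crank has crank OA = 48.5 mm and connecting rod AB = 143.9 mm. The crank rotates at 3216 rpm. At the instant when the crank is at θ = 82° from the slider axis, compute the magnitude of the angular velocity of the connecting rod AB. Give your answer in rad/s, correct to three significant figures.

16.8

ω = 336.8 rad/s (converted from 3216 rpm).
The rod makes angle φ with the slider axis where L sinφ = r sinθ; differentiating, L cosφ·φ̇ = r ω cosθ.
L cosφ = √(L² − r² sin²θ) = 0.13565 m.
|ω_rod| = r ω |cosθ| / √(L² − r² sin²θ) = 0.0485·336.8·0.13917/0.13565 = 16.758 rad/s.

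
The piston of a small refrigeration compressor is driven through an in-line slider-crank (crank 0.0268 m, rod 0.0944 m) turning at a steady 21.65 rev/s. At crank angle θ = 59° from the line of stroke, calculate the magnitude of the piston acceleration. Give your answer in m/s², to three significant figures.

190

ω = 2π·21.6 = 136 rad/s
x(θ) = r cosθ + √(L² − r² sin²θ); with ω constant, a = ω²·d²x/dθ².
d²x/dθ² = −r cosθ − r²(cos2θ)/√u − r⁴ sin²2θ/(4u^{3/2}),  u = L² − r² sin²θ = 0.00838364 m².
Substituting r = 0.0268 m, L = 0.0944 m, θ = 59°: d²x/dθ² = -0.010251 m.
a = ω²·d²x/dθ² = (136)²·(-0.010251) = -189.69 m/s²;  |a| = 189.69 m/s².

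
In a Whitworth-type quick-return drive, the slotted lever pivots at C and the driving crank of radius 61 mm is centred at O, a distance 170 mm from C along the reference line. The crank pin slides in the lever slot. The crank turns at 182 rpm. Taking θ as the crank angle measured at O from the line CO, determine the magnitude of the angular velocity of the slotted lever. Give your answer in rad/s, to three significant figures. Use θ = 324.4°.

4.68

ω = 19.06 rad/s (from 182 rpm).
Crank pin A relative to C: A = (d + r cosθ, r sinθ); lever angle φ = atan2(r sinθ, d + r cosθ).
Differentiating tanφ: φ̇ = rω(d cosθ + r)/(d² + r² + 2dr cosθ).
d² + r² + 2dr cosθ = |CA|² = 0.0494847 m²;  d cosθ + r = +0.19923 m.
|ω_lever| = |0.061·19.06·+0.19923| / 0.0494847 = 4.6807 rad/s.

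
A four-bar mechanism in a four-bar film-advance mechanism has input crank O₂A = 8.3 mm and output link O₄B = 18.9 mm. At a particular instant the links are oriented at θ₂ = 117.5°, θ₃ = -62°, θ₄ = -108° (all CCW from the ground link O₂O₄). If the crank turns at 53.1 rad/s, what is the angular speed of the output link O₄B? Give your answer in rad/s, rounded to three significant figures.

ω₂ = 53.1 rad/s
Differentiating the loop-closure r₂e^{iθ₂}+r₃e^{iθ₃}=r₁+r₄e^{iθ₄} gives r₂ω₂e^{iθ₂}+r₃ω₃e^{iθ₃}=r₄ω₄e^{iθ₄}.
Eliminating the other unknown: ω₄ = r₂ω₂ sin(θ₂−θ₃) / [r₄ sin(θ₄−θ₃)].
Numerator sine = +0.00873; denominator sine = -0.71934.
Result = 0.0083·53.1·(+0.00873) / (0.0189·(-0.71934)) = -0.28289 rad/s; magnitude 0.28289 rad/s.

0.283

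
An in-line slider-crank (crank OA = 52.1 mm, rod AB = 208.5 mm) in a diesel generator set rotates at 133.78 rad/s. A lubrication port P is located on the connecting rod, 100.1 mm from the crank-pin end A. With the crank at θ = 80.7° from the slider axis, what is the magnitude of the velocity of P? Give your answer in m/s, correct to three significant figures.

7.04

ω = 133.8 rad/s.  Crank-pin speed |V_A| = rω = 6.9699 m/s, perpendicular to OA.
Rod angle: sinφ = −(r/L) sinθ ⇒ φ = -14.276°; ω_rod = −rω cosθ/√(L²−r²sin²θ) = -5.5744 rad/s.
V_P = V_A + ω_rod × AP, with AP = 0.1001 m along the rod.
Components: V_Px = −rω sinθ − a·ω_rod·sinφ = -7.0159 m/s;  V_Py = rω cosθ + a·ω_rod·cosφ = +0.5856 m/s.
|V_P| = √(V_Px² + V_Py²) = 7.0403 m/s.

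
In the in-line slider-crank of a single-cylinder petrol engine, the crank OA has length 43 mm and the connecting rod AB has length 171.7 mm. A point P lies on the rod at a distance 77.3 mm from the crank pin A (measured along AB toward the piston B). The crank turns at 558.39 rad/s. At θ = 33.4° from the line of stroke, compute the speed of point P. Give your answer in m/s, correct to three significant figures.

18.2

ω = 558.4 rad/s.  Crank-pin speed |V_A| = rω = 24.011 m/s, perpendicular to OA.
Rod angle: sinφ = −(r/L) sinθ ⇒ φ = -7.924°; ω_rod = −rω cosθ/√(L²−r²sin²θ) = -117.87 rad/s.
V_P = V_A + ω_rod × AP, with AP = 0.0773 m along the rod.
Components: V_Px = −rω sinθ − a·ω_rod·sinφ = -14.474 m/s;  V_Py = rω cosθ + a·ω_rod·cosφ = +11.021 m/s.
|V_P| = √(V_Px² + V_Py²) = 18.192 m/s.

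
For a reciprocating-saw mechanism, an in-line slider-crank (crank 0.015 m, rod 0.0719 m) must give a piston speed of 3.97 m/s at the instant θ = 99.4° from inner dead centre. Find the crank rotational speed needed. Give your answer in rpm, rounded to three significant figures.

For an in-line slider-crank, |v_piston| = rω|sinθ|·[1 + r cosθ/√(L² − r² sin²θ)].
With r = 0.015 m, L = 0.0719 m, θ = 99.4°: the bracketed kinematic factor |dx/dθ| = 0.014283 m.
ω = v/|dx/dθ| = 3.97/0.014283 = 277.95 rad/s.
N = 60ω/(2π) = 2654.2 rpm.

2650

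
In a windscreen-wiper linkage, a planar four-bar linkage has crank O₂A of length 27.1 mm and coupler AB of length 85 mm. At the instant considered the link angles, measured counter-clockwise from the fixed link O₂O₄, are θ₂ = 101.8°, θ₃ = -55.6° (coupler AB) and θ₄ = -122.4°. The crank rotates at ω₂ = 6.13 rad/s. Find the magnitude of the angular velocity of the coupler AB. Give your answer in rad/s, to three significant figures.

ω₂ = 6.13 rad/s
Differentiating the loop-closure r₂e^{iθ₂}+r₃e^{iθ₃}=r₁+r₄e^{iθ₄} gives r₂ω₂e^{iθ₂}+r₃ω₃e^{iθ₃}=r₄ω₄e^{iθ₄}.
Eliminating the other unknown: ω₃ = r₂ω₂ sin(θ₄−θ₂) / [r₃ sin(θ₃−θ₄)].
Numerator sine = +0.69717; denominator sine = +0.91914.
Result = 0.0271·6.13·(+0.69717) / (0.085·(+0.91914)) = +1.4824 rad/s; magnitude 1.4824 rad/s.

1.48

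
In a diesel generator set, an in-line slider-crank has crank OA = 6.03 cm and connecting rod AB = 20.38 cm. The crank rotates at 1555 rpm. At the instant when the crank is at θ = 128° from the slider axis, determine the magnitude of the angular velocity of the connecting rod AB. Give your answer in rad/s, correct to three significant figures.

30.5

ω = 162.8 rad/s (converted from 1555 rpm).
The rod makes angle φ with the slider axis where L sinφ = r sinθ; differentiating, L cosφ·φ̇ = r ω cosθ.
L cosφ = √(L² − r² sin²θ) = 0.19818 m.
|ω_rod| = r ω |cosθ| / √(L² − r² sin²θ) = 0.0603·162.8·0.61566/0.19818 = 30.504 rad/s.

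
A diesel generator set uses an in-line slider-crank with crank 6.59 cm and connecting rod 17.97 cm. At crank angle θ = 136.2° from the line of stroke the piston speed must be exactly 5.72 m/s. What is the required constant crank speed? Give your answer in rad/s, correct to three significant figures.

For an in-line slider-crank, |v_piston| = rω|sinθ|·[1 + r cosθ/√(L² − r² sin²θ)].
With r = 0.0659 m, L = 0.1797 m, θ = 136.2°: the bracketed kinematic factor |dx/dθ| = 0.033131 m.
ω = v/|dx/dθ| = 5.72/0.033131 = 172.65 rad/s.

173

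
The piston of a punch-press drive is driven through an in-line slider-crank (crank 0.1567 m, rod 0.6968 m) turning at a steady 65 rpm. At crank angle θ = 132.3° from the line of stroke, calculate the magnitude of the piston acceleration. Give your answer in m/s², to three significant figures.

5.02

ω = 2π·65/60 = 6.807 rad/s
x(θ) = r cosθ + √(L² − r² sin²θ); with ω constant, a = ω²·d²x/dθ².
d²x/dθ² = −r cosθ − r²(cos2θ)/√u − r⁴ sin²2θ/(4u^{3/2}),  u = L² − r² sin²θ = 0.472097 m².
Substituting r = 0.1567 m, L = 0.6968 m, θ = 132.3°: d²x/dθ² = +0.10836 m.
a = ω²·d²x/dθ² = (6.807)²·(+0.10836) = +5.0207 m/s²;  |a| = 5.0207 m/s².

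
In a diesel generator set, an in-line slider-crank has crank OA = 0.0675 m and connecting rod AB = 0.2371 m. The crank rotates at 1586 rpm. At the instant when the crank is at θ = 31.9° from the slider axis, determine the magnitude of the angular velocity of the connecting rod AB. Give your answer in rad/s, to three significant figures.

ω = 166.1 rad/s (converted from 1586 rpm).
The rod makes angle φ with the slider axis where L sinφ = r sinθ; differentiating, L cosφ·φ̇ = r ω cosθ.
L cosφ = √(L² − r² sin²θ) = 0.2344 m.
|ω_rod| = r ω |cosθ| / √(L² − r² sin²θ) = 0.0675·166.1·0.84897/0.2344 = 40.604 rad/s.

40.6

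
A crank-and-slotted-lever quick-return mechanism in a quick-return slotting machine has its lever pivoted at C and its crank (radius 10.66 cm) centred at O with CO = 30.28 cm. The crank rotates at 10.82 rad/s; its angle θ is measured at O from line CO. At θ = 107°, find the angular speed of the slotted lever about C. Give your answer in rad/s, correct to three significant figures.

ω = 10.82 rad/s
Crank pin A relative to C: A = (d + r cosθ, r sinθ); lever angle φ = atan2(r sinθ, d + r cosθ).
Differentiating tanφ: φ̇ = rω(d cosθ + r)/(d² + r² + 2dr cosθ).
d² + r² + 2dr cosθ = |CA|² = 0.0841768 m²;  d cosθ + r = +0.01807 m.
|ω_lever| = |0.1066·10.82·+0.01807| / 0.0841768 = 0.2476 rad/s.

0.248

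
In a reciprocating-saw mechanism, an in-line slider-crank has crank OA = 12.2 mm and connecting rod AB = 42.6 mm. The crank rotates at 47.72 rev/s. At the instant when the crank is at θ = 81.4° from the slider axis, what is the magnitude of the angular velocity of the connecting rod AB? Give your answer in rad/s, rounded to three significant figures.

ω = 299.8 rad/s (converted from 47.72 rev/s).
The rod makes angle φ with the slider axis where L sinφ = r sinθ; differentiating, L cosφ·φ̇ = r ω cosθ.
L cosφ = √(L² − r² sin²θ) = 0.040856 m.
|ω_rod| = r ω |cosθ| / √(L² − r² sin²θ) = 0.0122·299.8·0.14954/0.040856 = 13.388 rad/s.

13.4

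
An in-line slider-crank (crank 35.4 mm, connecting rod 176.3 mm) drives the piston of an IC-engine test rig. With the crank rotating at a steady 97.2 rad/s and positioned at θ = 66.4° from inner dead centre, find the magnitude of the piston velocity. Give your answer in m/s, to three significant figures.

ω = 97.2 rad/s
For an in-line slider-crank, x = r cosθ + √(L² − r² sin²θ), so v = −rω sinθ·[1 + r cosθ/√(L² − r² sin²θ)].
With r = 0.0354 m, L = 0.1763 m, θ = 66.4°: √(L² − r² sin²θ) = 0.17329 m.
v = −0.0354·97.2·0.91636·[1 + 0.0354·0.40035/0.17329] = -3.411 m/s.
|v| = 3.411 m/s.

3.41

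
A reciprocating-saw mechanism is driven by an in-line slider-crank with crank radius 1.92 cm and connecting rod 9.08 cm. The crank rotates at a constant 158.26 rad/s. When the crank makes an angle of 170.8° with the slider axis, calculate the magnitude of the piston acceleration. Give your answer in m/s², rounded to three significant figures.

378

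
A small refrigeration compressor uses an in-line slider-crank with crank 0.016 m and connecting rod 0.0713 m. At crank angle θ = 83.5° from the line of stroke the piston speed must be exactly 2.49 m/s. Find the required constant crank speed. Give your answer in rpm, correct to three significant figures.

1460

For an in-line slider-crank, |v_piston| = rω|sinθ|·[1 + r cosθ/√(L² − r² sin²θ)].
With r = 0.016 m, L = 0.0713 m, θ = 83.5°: the bracketed kinematic factor |dx/dθ| = 0.016311 m.
ω = v/|dx/dθ| = 2.49/0.016311 = 152.65 rad/s.
N = 60ω/(2π) = 1457.7 rpm.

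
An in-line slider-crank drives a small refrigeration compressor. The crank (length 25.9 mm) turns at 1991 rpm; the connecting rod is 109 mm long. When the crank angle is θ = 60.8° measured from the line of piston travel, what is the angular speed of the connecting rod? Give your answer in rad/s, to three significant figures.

ω = 208.5 rad/s (converted from 1991 rpm).
The rod makes angle φ with the slider axis where L sinφ = r sinθ; differentiating, L cosφ·φ̇ = r ω cosθ.
L cosφ = √(L² − r² sin²θ) = 0.10663 m.
|ω_rod| = r ω |cosθ| / √(L² − r² sin²θ) = 0.0259·208.5·0.48786/0.10663 = 24.707 rad/s.

24.7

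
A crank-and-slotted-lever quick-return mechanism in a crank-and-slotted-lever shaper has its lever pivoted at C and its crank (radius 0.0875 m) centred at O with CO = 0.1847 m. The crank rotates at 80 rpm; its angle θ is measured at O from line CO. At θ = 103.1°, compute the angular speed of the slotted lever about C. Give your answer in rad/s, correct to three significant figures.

0.971

ω = 8.378 rad/s (from 80 rpm).
Crank pin A relative to C: A = (d + r cosθ, r sinθ); lever angle φ = atan2(r sinθ, d + r cosθ).
Differentiating tanφ: φ̇ = rω(d cosθ + r)/(d² + r² + 2dr cosθ).
d² + r² + 2dr cosθ = |CA|² = 0.0344444 m²;  d cosθ + r = +0.045638 m.
|ω_lever| = |0.0875·8.378·+0.045638| / 0.0344444 = 0.97125 rad/s.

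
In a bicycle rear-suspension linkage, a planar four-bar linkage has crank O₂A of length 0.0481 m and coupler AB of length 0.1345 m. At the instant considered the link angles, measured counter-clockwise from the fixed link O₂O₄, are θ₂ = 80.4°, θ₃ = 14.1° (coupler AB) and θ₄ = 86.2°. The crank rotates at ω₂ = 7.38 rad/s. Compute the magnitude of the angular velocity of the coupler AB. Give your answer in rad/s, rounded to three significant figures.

0.280

ω₂ = 7.38 rad/s
Differentiating the loop-closure r₂e^{iθ₂}+r₃e^{iθ₃}=r₁+r₄e^{iθ₄} gives r₂ω₂e^{iθ₂}+r₃ω₃e^{iθ₃}=r₄ω₄e^{iθ₄}.
Eliminating the other unknown: ω₃ = r₂ω₂ sin(θ₄−θ₂) / [r₃ sin(θ₃−θ₄)].
Numerator sine = +0.10106; denominator sine = -0.95159.
Result = 0.0481·7.38·(+0.10106) / (0.1345·(-0.95159)) = -0.28028 rad/s; magnitude 0.28028 rad/s.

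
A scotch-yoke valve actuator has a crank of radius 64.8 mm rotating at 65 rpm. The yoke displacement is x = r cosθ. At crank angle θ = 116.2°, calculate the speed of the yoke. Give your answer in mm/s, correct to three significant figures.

ω = 6.807 rad/s (from 65 rpm).
x = r cosθ ⇒ ẋ = −rω sinθ.
|v| = rω|sinθ| = 0.0648·6.807·|sin 116.2°| = 0.39576 m/s = 395.76 mm/s.

396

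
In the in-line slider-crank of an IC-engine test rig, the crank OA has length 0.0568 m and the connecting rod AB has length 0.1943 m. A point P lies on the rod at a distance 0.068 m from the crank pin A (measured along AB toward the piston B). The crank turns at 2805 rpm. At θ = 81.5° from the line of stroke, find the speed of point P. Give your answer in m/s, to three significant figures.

ω = 293.7 rad/s.  Crank-pin speed |V_A| = rω = 16.684 m/s, perpendicular to OA.
Rod angle: sinφ = −(r/L) sinθ ⇒ φ = -16.805°; ω_rod = −rω cosθ/√(L²−r²sin²θ) = -13.258 rad/s.
V_P = V_A + ω_rod × AP, with AP = 0.068 m along the rod.
Components: V_Px = −rω sinθ − a·ω_rod·sinφ = -16.762 m/s;  V_Py = rω cosθ + a·ω_rod·cosφ = +1.603 m/s.
|V_P| = √(V_Px² + V_Py²) = 16.838 m/s.

16.8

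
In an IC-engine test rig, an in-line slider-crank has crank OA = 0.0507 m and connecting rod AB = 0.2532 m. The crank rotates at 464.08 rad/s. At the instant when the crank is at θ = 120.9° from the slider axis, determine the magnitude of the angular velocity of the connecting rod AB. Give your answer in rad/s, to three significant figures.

ω = 464.1 rad/s
The rod makes angle φ with the slider axis where L sinφ = r sinθ; differentiating, L cosφ·φ̇ = r ω cosθ.
L cosφ = √(L² − r² sin²θ) = 0.24943 m.
|ω_rod| = r ω |cosθ| / √(L² − r² sin²θ) = 0.0507·464.1·0.51354/0.24943 = 48.442 rad/s.

48.4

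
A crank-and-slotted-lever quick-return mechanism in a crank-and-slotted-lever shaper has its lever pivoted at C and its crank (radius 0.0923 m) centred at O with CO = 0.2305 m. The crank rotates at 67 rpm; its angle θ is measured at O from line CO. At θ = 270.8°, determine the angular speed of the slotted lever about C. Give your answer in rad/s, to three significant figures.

ω = 7.016 rad/s (from 67 rpm).
Crank pin A relative to C: A = (d + r cosθ, r sinθ); lever angle φ = atan2(r sinθ, d + r cosθ).
Differentiating tanφ: φ̇ = rω(d cosθ + r)/(d² + r² + 2dr cosθ).
d² + r² + 2dr cosθ = |CA|² = 0.0622436 m²;  d cosθ + r = +0.095518 m.
|ω_lever| = |0.0923·7.016·+0.095518| / 0.0622436 = 0.99379 rad/s.

0.994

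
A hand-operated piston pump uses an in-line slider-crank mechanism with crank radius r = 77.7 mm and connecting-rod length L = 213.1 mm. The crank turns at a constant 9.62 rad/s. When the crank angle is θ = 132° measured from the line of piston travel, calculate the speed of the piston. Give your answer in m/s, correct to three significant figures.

0.415

ω = 9.62 rad/s
For an in-line slider-crank, x = r cosθ + √(L² − r² sin²θ), so v = −rω sinθ·[1 + r cosθ/√(L² − r² sin²θ)].
With r = 0.0777 m, L = 0.2131 m, θ = 132°: √(L² − r² sin²θ) = 0.20513 m.
v = −0.0777·9.62·0.74314·[1 + 0.0777·-0.66913/0.20513] = -0.41469 m/s.
|v| = 0.41469 m/s.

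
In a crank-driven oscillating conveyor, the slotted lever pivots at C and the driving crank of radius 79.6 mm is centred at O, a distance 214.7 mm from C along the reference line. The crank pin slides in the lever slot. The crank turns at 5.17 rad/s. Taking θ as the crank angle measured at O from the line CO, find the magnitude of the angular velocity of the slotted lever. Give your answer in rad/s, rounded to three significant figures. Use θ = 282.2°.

0.862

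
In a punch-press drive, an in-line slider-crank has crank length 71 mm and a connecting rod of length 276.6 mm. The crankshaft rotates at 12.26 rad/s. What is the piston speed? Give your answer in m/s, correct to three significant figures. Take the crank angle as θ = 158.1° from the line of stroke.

0.247

ω = 12.26 rad/s
For an in-line slider-crank, x = r cosθ + √(L² − r² sin²θ), so v = −rω sinθ·[1 + r cosθ/√(L² − r² sin²θ)].
With r = 0.071 m, L = 0.2766 m, θ = 158.1°: √(L² − r² sin²θ) = 0.27533 m.
v = −0.071·12.26·0.37299·[1 + 0.071·-0.92784/0.27533] = -0.24699 m/s.
|v| = 0.24699 m/s.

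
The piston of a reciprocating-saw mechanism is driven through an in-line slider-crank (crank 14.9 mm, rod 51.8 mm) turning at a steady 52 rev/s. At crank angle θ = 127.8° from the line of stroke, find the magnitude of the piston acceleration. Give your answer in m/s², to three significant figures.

ω = 2π·52 = 326.7 rad/s
x(θ) = r cosθ + √(L² − r² sin²θ); with ω constant, a = ω²·d²x/dθ².
d²x/dθ² = −r cosθ − r²(cos2θ)/√u − r⁴ sin²2θ/(4u^{3/2}),  u = L² − r² sin²θ = 0.00254463 m².
Substituting r = 0.0149 m, L = 0.0518 m, θ = 127.8°: d²x/dθ² = +0.010137 m.
a = ω²·d²x/dθ² = (326.7)²·(+0.010137) = +1082.1 m/s²;  |a| = 1082.1 m/s².

1080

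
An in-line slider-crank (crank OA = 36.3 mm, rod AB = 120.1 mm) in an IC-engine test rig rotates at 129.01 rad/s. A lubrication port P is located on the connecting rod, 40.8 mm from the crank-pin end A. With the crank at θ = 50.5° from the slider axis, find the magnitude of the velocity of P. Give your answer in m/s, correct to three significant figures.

ω = 129 rad/s.  Crank-pin speed |V_A| = rω = 4.6831 m/s, perpendicular to OA.
Rod angle: sinφ = −(r/L) sinθ ⇒ φ = -13.487°; ω_rod = −rω cosθ/√(L²−r²sin²θ) = -25.506 rad/s.
V_P = V_A + ω_rod × AP, with AP = 0.0408 m along the rod.
Components: V_Px = −rω sinθ − a·ω_rod·sinφ = -3.8563 m/s;  V_Py = rω cosθ + a·ω_rod·cosφ = +1.9668 m/s.
|V_P| = √(V_Px² + V_Py²) = 4.3289 m/s.

4.33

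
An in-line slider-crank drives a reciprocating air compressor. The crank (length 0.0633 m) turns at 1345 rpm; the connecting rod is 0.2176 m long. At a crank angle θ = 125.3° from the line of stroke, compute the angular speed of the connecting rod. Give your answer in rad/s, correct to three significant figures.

ω = 140.8 rad/s (converted from 1345 rpm).
The rod makes angle φ with the slider axis where L sinφ = r sinθ; differentiating, L cosφ·φ̇ = r ω cosθ.
L cosφ = √(L² − r² sin²θ) = 0.21138 m.
|ω_rod| = r ω |cosθ| / √(L² − r² sin²θ) = 0.0633·140.8·0.57786/0.21138 = 24.373 rad/s.

24.4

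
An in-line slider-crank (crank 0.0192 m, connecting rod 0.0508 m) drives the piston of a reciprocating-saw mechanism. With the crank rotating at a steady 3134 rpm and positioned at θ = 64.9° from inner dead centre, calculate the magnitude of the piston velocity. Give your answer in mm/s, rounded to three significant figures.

6680

ω = 2π·3134/60 = 328.2 rad/s
For an in-line slider-crank, x = r cosθ + √(L² − r² sin²θ), so v = −rω sinθ·[1 + r cosθ/√(L² − r² sin²θ)].
With r = 0.0192 m, L = 0.0508 m, θ = 64.9°: √(L² − r² sin²θ) = 0.047732 m.
v = −0.0192·328.2·0.90557·[1 + 0.0192·0.42420/0.047732] = -6.6799 m/s.
|v| = 6.6799 m/s = 6679.9 mm/s.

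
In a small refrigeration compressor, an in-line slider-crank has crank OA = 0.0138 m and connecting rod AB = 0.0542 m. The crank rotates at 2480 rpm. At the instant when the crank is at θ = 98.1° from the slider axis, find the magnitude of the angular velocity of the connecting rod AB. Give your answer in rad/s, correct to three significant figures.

ω = 259.7 rad/s (converted from 2480 rpm).
The rod makes angle φ with the slider axis where L sinφ = r sinθ; differentiating, L cosφ·φ̇ = r ω cosθ.
L cosφ = √(L² − r² sin²θ) = 0.05245 m.
|ω_rod| = r ω |cosθ| / √(L² − r² sin²θ) = 0.0138·259.7·0.14090/0.05245 = 9.6279 rad/s.

9.63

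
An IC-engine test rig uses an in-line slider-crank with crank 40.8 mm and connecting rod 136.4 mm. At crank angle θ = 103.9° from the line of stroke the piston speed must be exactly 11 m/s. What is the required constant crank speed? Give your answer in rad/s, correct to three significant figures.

For an in-line slider-crank, |v_piston| = rω|sinθ|·[1 + r cosθ/√(L² − r² sin²θ)].
With r = 0.0408 m, L = 0.1364 m, θ = 103.9°: the bracketed kinematic factor |dx/dθ| = 0.036631 m.
ω = v/|dx/dθ| = 11/0.036631 = 300.29 rad/s.

300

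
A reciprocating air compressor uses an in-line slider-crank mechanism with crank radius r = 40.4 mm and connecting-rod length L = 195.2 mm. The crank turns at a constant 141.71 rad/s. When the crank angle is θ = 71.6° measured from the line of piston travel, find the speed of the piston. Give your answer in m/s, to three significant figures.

ω = 141.7 rad/s
For an in-line slider-crank, x = r cosθ + √(L² − r² sin²θ), so v = −rω sinθ·[1 + r cosθ/√(L² − r² sin²θ)].
With r = 0.0404 m, L = 0.1952 m, θ = 71.6°: √(L² − r² sin²θ) = 0.1914 m.
v = −0.0404·141.7·0.94888·[1 + 0.0404·0.31565/0.1914] = -5.7943 m/s.
|v| = 5.7943 m/s.

5.79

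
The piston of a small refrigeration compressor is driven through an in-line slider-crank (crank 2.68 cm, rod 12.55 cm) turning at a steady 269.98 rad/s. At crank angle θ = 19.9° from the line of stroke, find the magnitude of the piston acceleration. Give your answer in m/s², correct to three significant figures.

2160

ω = 270 rad/s
x(θ) = r cosθ + √(L² − r² sin²θ); with ω constant, a = ω²·d²x/dθ².
d²x/dθ² = −r cosθ − r²(cos2θ)/√u − r⁴ sin²2θ/(4u^{3/2}),  u = L² − r² sin²θ = 0.015667 m².
Substituting r = 0.0268 m, L = 0.1255 m, θ = 19.9°: d²x/dθ² = -0.029635 m.
a = ω²·d²x/dθ² = (270)²·(-0.029635) = -2160.1 m/s²;  |a| = 2160.1 m/s².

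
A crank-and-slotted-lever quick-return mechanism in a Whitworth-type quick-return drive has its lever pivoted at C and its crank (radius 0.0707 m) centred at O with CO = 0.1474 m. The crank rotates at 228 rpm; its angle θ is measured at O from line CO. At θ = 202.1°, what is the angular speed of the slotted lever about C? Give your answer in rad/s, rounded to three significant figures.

ω = 23.88 rad/s (from 228 rpm).
Crank pin A relative to C: A = (d + r cosθ, r sinθ); lever angle φ = atan2(r sinθ, d + r cosθ).
Differentiating tanφ: φ̇ = rω(d cosθ + r)/(d² + r² + 2dr cosθ).
d² + r² + 2dr cosθ = |CA|² = 0.00741421 m²;  d cosθ + r = -0.06587 m.
|ω_lever| = |0.0707·23.88·-0.06587| / 0.00741421 = 14.997 rad/s.

15.0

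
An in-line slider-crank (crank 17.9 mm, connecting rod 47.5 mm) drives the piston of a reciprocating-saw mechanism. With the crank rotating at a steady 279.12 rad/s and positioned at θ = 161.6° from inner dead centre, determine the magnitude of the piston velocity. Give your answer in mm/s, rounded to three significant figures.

1010

ω = 279.1 rad/s
For an in-line slider-crank, x = r cosθ + √(L² − r² sin²θ), so v = −rω sinθ·[1 + r cosθ/√(L² − r² sin²θ)].
With r = 0.0179 m, L = 0.0475 m, θ = 161.6°: √(L² − r² sin²θ) = 0.047163 m.
v = −0.0179·279.1·0.31565·[1 + 0.0179·-0.94888/0.047163] = -1.0091 m/s.
|v| = 1.0091 m/s = 1009.1 mm/s.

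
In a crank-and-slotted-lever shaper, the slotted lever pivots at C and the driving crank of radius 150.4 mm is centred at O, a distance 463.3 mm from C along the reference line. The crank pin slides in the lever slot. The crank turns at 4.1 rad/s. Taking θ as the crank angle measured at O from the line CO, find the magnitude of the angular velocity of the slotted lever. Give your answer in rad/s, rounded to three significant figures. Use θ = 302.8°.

ω = 4.1 rad/s
Crank pin A relative to C: A = (d + r cosθ, r sinθ); lever angle φ = atan2(r sinθ, d + r cosθ).
Differentiating tanφ: φ̇ = rω(d cosθ + r)/(d² + r² + 2dr cosθ).
d² + r² + 2dr cosθ = |CA|² = 0.31276 m²;  d cosθ + r = +0.40137 m.
|ω_lever| = |0.1504·4.1·+0.40137| / 0.31276 = 0.79135 rad/s.

0.791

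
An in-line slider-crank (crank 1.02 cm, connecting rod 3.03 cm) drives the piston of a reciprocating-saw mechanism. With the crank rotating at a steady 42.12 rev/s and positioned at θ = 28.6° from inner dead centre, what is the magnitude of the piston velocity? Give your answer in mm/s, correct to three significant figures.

1680

ω = 2π·42.1 = 264.6 rad/s
For an in-line slider-crank, x = r cosθ + √(L² − r² sin²θ), so v = −rω sinθ·[1 + r cosθ/√(L² − r² sin²θ)].
With r = 0.0102 m, L = 0.0303 m, θ = 28.6°: √(L² − r² sin²θ) = 0.029904 m.
v = −0.0102·264.6·0.47869·[1 + 0.0102·0.87798/0.029904] = -1.6792 m/s.
|v| = 1.6792 m/s = 1679.2 mm/s.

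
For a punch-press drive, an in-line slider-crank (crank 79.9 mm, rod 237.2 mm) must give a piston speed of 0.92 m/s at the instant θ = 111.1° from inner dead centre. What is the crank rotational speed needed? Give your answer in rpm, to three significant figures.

For an in-line slider-crank, |v_piston| = rω|sinθ|·[1 + r cosθ/√(L² − r² sin²θ)].
With r = 0.0799 m, L = 0.2372 m, θ = 111.1°: the bracketed kinematic factor |dx/dθ| = 0.065021 m.
ω = v/|dx/dθ| = 0.92/0.065021 = 14.149 rad/s.
N = 60ω/(2π) = 135.12 rpm.

135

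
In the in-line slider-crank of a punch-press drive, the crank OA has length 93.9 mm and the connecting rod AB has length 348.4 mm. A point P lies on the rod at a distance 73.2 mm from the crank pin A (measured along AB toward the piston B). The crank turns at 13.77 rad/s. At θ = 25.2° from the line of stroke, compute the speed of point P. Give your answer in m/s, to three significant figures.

ω = 13.77 rad/s.  Crank-pin speed |V_A| = rω = 1.293 m/s, perpendicular to OA.
Rod angle: sinφ = −(r/L) sinθ ⇒ φ = -6.589°; ω_rod = −rω cosθ/√(L²−r²sin²θ) = -3.3804 rad/s.
V_P = V_A + ω_rod × AP, with AP = 0.0732 m along the rod.
Components: V_Px = −rω sinθ − a·ω_rod·sinφ = -0.57893 m/s;  V_Py = rω cosθ + a·ω_rod·cosφ = +0.92413 m/s.
|V_P| = √(V_Px² + V_Py²) = 1.0905 m/s.

1.09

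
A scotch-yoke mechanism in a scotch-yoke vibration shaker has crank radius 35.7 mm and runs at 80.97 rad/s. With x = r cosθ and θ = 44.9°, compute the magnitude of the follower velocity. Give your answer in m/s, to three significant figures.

2.04

ω = 80.97 rad/s
x = r cosθ ⇒ ẋ = −rω sinθ.
|v| = rω|sinθ| = 0.0357·80.97·|sin 44.9°| = 2.0404 m/s.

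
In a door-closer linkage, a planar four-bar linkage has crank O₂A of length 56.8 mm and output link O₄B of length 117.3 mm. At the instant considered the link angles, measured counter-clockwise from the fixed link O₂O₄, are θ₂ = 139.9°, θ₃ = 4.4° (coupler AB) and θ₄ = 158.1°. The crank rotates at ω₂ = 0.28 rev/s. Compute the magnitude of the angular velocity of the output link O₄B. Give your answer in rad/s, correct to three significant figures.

1.35

ω₂ = 1.759 rad/s (from 0.28 rev/s).
Differentiating the loop-closure r₂e^{iθ₂}+r₃e^{iθ₃}=r₁+r₄e^{iθ₄} gives r₂ω₂e^{iθ₂}+r₃ω₃e^{iθ₃}=r₄ω₄e^{iθ₄}.
Eliminating the other unknown: ω₄ = r₂ω₂ sin(θ₂−θ₃) / [r₄ sin(θ₄−θ₃)].
Numerator sine = +0.70091; denominator sine = +0.44307.
Result = 0.0568·1.759·(+0.70091) / (0.1173·(+0.44307)) = +1.3476 rad/s; magnitude 1.3476 rad/s.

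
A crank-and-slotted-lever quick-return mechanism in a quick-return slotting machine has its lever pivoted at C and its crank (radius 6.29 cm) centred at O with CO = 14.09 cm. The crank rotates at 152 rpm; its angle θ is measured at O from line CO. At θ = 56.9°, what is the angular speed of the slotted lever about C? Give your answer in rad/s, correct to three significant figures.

4.18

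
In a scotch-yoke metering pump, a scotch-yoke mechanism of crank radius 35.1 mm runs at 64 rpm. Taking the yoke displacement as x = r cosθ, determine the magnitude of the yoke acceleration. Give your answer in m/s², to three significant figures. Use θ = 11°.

ω = 6.702 rad/s (from 64 rpm).
x = r cosθ ⇒ ẍ = −rω² cosθ (ω constant).
|a| = rω²|cosθ| = 0.0351·(6.702)²·|cos 11°| = 1.5476 m/s².

1.55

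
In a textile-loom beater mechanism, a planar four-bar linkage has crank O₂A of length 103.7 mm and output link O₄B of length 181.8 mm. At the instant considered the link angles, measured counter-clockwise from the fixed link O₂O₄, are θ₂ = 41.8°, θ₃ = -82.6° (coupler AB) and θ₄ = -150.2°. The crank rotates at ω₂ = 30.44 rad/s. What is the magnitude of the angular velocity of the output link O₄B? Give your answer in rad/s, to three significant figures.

15.5

ω₂ = 30.44 rad/s
Differentiating the loop-closure r₂e^{iθ₂}+r₃e^{iθ₃}=r₁+r₄e^{iθ₄} gives r₂ω₂e^{iθ₂}+r₃ω₃e^{iθ₃}=r₄ω₄e^{iθ₄}.
Eliminating the other unknown: ω₄ = r₂ω₂ sin(θ₂−θ₃) / [r₄ sin(θ₄−θ₃)].
Numerator sine = +0.82511; denominator sine = -0.92455.
Result = 0.1037·30.44·(+0.82511) / (0.1818·(-0.92455)) = -15.496 rad/s; magnitude 15.496 rad/s.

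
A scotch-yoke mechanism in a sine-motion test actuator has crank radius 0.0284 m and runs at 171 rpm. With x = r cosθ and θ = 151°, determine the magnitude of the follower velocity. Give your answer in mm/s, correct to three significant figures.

ω = 17.91 rad/s (from 171 rpm).
x = r cosθ ⇒ ẋ = −rω sinθ.
|v| = rω|sinθ| = 0.0284·17.91·|sin 151°| = 0.24656 m/s = 246.56 mm/s.

247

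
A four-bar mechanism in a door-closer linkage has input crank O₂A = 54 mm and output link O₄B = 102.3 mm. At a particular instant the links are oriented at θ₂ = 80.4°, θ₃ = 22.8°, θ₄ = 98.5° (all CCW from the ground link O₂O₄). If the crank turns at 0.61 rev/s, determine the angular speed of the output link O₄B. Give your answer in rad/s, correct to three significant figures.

1.76

ω₂ = 3.833 rad/s (from 0.61 rev/s).
Differentiating the loop-closure r₂e^{iθ₂}+r₃e^{iθ₃}=r₁+r₄e^{iθ₄} gives r₂ω₂e^{iθ₂}+r₃ω₃e^{iθ₃}=r₄ω₄e^{iθ₄}.
Eliminating the other unknown: ω₄ = r₂ω₂ sin(θ₂−θ₃) / [r₄ sin(θ₄−θ₃)].
Numerator sine = +0.84433; denominator sine = +0.96902.
Result = 0.054·3.833·(+0.84433) / (0.1023·(+0.96902)) = +1.7628 rad/s; magnitude 1.7628 rad/s.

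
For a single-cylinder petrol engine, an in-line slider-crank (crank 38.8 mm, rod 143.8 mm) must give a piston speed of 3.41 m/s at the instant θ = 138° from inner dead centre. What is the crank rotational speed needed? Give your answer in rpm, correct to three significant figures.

For an in-line slider-crank, |v_piston| = rω|sinθ|·[1 + r cosθ/√(L² − r² sin²θ)].
With r = 0.0388 m, L = 0.1438 m, θ = 138°: the bracketed kinematic factor |dx/dθ| = 0.020669 m.
ω = v/|dx/dθ| = 3.41/0.020669 = 164.98 rad/s.
N = 60ω/(2π) = 1575.4 rpm.

1580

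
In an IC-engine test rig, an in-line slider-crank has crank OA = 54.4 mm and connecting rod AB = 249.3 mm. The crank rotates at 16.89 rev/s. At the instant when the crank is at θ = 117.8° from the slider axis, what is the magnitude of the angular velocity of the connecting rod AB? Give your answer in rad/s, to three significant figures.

ω = 106.1 rad/s (converted from 16.89 rev/s).
The rod makes angle φ with the slider axis where L sinφ = r sinθ; differentiating, L cosφ·φ̇ = r ω cosθ.
L cosφ = √(L² − r² sin²θ) = 0.24461 m.
|ω_rod| = r ω |cosθ| / √(L² − r² sin²θ) = 0.0544·106.1·0.46639/0.24461 = 11.007 rad/s.

11.0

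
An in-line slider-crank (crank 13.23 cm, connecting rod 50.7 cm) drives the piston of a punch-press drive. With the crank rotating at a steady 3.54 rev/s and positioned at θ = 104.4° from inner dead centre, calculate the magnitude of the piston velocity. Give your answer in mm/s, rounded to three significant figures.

ω = 2π·3.54 = 22.24 rad/s
For an in-line slider-crank, x = r cosθ + √(L² − r² sin²θ), so v = −rω sinθ·[1 + r cosθ/√(L² − r² sin²θ)].
With r = 0.1323 m, L = 0.507 m, θ = 104.4°: √(L² − r² sin²θ) = 0.49054 m.
v = −0.1323·22.24·0.96858·[1 + 0.1323·-0.24869/0.49054] = -2.6591 m/s.
|v| = 2.6591 m/s = 2659.1 mm/s.

2660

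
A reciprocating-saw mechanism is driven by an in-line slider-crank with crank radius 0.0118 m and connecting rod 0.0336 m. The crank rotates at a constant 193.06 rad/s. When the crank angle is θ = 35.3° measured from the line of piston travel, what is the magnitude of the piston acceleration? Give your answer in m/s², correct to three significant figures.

416

ω = 193.1 rad/s
x(θ) = r cosθ + √(L² − r² sin²θ); with ω constant, a = ω²·d²x/dθ².
d²x/dθ² = −r cosθ − r²(cos2θ)/√u − r⁴ sin²2θ/(4u^{3/2}),  u = L² − r² sin²θ = 0.00108247 m².
Substituting r = 0.0118 m, L = 0.0336 m, θ = 35.3°: d²x/dθ² = -0.011157 m.
a = ω²·d²x/dθ² = (193.1)²·(-0.011157) = -415.85 m/s²;  |a| = 415.85 m/s².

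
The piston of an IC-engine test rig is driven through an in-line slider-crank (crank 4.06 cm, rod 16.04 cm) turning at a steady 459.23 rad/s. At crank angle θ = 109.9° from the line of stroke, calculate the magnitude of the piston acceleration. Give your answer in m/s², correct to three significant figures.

ω = 459.2 rad/s
x(θ) = r cosθ + √(L² − r² sin²θ); with ω constant, a = ω²·d²x/dθ².
d²x/dθ² = −r cosθ − r²(cos2θ)/√u − r⁴ sin²2θ/(4u^{3/2}),  u = L² − r² sin²θ = 0.0242708 m².
Substituting r = 0.0406 m, L = 0.1604 m, θ = 109.9°: d²x/dθ² = +0.021875 m.
a = ω²·d²x/dθ² = (459.2)²·(+0.021875) = +4613.2 m/s²;  |a| = 4613.2 m/s².

4610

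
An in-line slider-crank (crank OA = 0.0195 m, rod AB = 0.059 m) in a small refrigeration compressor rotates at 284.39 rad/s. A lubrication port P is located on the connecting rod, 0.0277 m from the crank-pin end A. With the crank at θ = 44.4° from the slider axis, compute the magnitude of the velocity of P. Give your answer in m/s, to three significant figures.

ω = 284.4 rad/s.  Crank-pin speed |V_A| = rω = 5.5456 m/s, perpendicular to OA.
Rod angle: sinφ = −(r/L) sinθ ⇒ φ = -13.370°; ω_rod = −rω cosθ/√(L²−r²sin²θ) = -69.027 rad/s.
V_P = V_A + ω_rod × AP, with AP = 0.0277 m along the rod.
Components: V_Px = −rω sinθ − a·ω_rod·sinφ = -4.3222 m/s;  V_Py = rω cosθ + a·ω_rod·cosφ = +2.102 m/s.
|V_P| = √(V_Px² + V_Py²) = 4.8062 m/s.

4.81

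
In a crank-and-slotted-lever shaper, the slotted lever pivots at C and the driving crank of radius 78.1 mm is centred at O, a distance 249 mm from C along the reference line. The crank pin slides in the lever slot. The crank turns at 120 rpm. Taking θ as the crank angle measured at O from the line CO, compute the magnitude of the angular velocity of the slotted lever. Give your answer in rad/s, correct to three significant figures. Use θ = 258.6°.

0.469

ω = 12.57 rad/s (from 120 rpm).
Crank pin A relative to C: A = (d + r cosθ, r sinθ); lever angle φ = atan2(r sinθ, d + r cosθ).
Differentiating tanφ: φ̇ = rω(d cosθ + r)/(d² + r² + 2dr cosθ).
d² + r² + 2dr cosθ = |CA|² = 0.060413 m²;  d cosθ + r = +0.028883 m.
|ω_lever| = |0.0781·12.57·+0.028883| / 0.060413 = 0.46922 rad/s.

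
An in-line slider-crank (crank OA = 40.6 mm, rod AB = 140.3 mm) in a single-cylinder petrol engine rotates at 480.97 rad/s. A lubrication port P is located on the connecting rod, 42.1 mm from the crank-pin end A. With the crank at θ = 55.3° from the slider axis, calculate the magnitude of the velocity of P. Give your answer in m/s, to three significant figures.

ω = 481 rad/s.  Crank-pin speed |V_A| = rω = 19.527 m/s, perpendicular to OA.
Rod angle: sinφ = −(r/L) sinθ ⇒ φ = -13.763°; ω_rod = −rω cosθ/√(L²−r²sin²θ) = -81.576 rad/s.
V_P = V_A + ω_rod × AP, with AP = 0.0421 m along the rod.
Components: V_Px = −rω sinθ − a·ω_rod·sinφ = -16.871 m/s;  V_Py = rω cosθ + a·ω_rod·cosφ = +7.7808 m/s.
|V_P| = √(V_Px² + V_Py²) = 18.579 m/s.

18.6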